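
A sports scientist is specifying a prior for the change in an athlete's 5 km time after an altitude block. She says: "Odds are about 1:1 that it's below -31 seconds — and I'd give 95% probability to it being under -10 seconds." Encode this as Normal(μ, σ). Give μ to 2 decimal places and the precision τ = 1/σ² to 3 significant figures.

For Normal(μ,σ), the p-quantile is μ + z_p·σ. Here z_{0.5} = 0, z_{0.95} = 1.645.
So -31 = μ + 0σ and -10 = μ + 1.645σ.
Subtracting: σ = (-10 − -31)/(1.645 − (0)) = 12.77.
Then μ = -31 − (0)·12.77 = -31.00.
Precision τ = 1/σ² = 1/12.77² = 0.00614.

μ = -31.00, τ = 0.00614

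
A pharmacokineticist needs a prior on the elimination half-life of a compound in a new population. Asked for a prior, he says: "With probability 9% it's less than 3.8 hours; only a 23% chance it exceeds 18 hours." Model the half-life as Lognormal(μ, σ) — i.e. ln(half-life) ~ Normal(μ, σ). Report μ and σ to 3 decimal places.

μ ≈ 2.338, σ ≈ 0.748

If T ~ Lognormal(μ,σ) then ln T ~ Normal(μ,σ), so the p-quantile of ln T is μ + z_p·σ.
ln(3.8) = 1.335 and ln(18) = 2.89; z_{0.09} = -1.341, z_{0.77} = 0.7388.
σ = (2.89 − 1.335)/(0.7388 − (-1.341)) = 0.748.
μ = 1.335 − (-1.341)·0.748 = 2.338.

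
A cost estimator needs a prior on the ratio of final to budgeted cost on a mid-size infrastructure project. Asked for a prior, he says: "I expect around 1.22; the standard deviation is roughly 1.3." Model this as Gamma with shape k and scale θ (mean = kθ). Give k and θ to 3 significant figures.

For Gamma(k, scale θ): mean = kθ, variance = kθ², so CV = 1/√k.
CV = SD/mean = 1.3/1.22 = 1.066, hence k = 1/CV² = 0.881.
Then θ = mean/k = 1.22/0.881 = 1.39.

k ≈ 0.881, θ ≈ 1.39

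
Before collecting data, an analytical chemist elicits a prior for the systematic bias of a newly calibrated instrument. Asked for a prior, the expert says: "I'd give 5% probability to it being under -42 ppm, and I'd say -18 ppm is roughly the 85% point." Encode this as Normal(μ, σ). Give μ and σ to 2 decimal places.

μ = -27.28, σ = 8.95

The p-quantile of Normal(μ,σ) is μ + z_p·σ, with z_{0.05} = -1.645 and z_{0.85} = 1.036.
Eliminate σ: μ = (z₂·x₁ − z₁·x₂)/(z₂ − z₁) = (1.036·-42 − (-1.645)·-18)/2.681 = -27.28.
Then σ = (x₂ − x₁)/(z₂ − z₁) = (-18 − -42)/2.681 = 8.95.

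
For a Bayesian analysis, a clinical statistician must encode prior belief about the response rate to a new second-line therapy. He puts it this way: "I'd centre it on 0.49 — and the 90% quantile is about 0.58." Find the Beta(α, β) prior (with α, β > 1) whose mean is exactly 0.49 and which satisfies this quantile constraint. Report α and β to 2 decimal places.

With mean 0.49 fixed, write α = 0.49s, β = 0.51s where s = α+β.
Need P(θ < 0.58) = 0.9 under Beta(0.49s, 0.51s). Normal approximation: (q−m)/√(m(1−m)/s) ≈ z_{0.9} = 1.28, so s ≈ 0.49·0.51·(1.28)²/(0.58−0.49)² = 50.7.
At s = 50.7: P(θ<0.58) ≈ 0.901. Adjusting to match 0.9 gives s ≈ 50.44.
So α = 0.49·50.44 ≈ 24.71, β = 0.51·50.44 ≈ 25.72.

α ≈ 24.71, β ≈ 25.72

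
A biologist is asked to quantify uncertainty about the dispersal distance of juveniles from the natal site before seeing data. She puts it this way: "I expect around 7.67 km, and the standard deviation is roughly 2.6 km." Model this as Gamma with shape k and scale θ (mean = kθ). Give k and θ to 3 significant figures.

k ≈ 8.7, θ ≈ 0.881

For Gamma(k, scale θ): mean = kθ, variance = kθ², so CV = 1/√k.
CV = SD/mean = 2.6/7.67 = 0.339, hence k = 1/CV² = 8.7.
Then θ = mean/k = 7.67/8.7 = 0.881.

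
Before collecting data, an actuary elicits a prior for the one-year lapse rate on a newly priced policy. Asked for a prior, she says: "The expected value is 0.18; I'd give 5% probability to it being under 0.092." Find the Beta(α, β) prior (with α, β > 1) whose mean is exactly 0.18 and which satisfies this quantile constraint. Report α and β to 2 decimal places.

With mean 0.18 fixed, write α = 0.18s, β = 0.82s where s = α+β.
Need P(θ < 0.092) = 0.05 under Beta(0.18s, 0.82s). Normal approximation: (q−m)/√(m(1−m)/s) ≈ z_{0.05} = -1.64, so s ≈ 0.18·0.82·(-1.64)²/(0.092−0.18)² = 51.6.
At s = 51.6: P(θ<0.092) ≈ 0.031. Adjusting to match 0.05 gives s ≈ 40.92.
So α = 0.18·40.92 ≈ 7.37, β = 0.82·40.92 ≈ 33.56.

α ≈ 7.37, β ≈ 33.56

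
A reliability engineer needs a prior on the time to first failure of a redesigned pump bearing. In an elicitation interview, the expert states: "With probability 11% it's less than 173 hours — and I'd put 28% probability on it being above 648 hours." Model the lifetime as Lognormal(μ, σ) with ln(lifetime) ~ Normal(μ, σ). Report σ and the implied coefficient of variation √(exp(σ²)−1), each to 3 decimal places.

If T ~ Lognormal(μ,σ) then ln T ~ Normal(μ,σ), so the p-quantile of ln T is μ + z_p·σ.
ln(173) = 5.153 and ln(648) = 6.474; z_{0.11} = -1.227, z_{0.72} = 0.5828.
σ = (6.474 − 5.153)/(0.5828 − (-1.227)) = 0.730.
μ = 5.153 − (-1.227)·0.730 = 6.048.
CV = √(exp(σ²)−1) = √(exp(0.5327)−1) = 0.839.

σ ≈ 0.730, CV ≈ 0.839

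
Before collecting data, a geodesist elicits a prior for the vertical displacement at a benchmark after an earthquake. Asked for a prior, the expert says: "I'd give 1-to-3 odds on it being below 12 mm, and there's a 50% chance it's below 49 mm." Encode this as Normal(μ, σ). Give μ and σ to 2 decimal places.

μ = 49.00, σ = 54.86

For Normal(μ,σ), the p-quantile is μ + z_p·σ. Here z_{0.25} = -0.6745, z_{0.5} = 0.
So 12 = μ − 0.6745σ and 49 = μ + 0σ.
Subtracting: σ = (49 − 12)/(0 − (-0.6745)) = 54.86.
Then μ = 12 − (-0.6745)·54.86 = 49.00.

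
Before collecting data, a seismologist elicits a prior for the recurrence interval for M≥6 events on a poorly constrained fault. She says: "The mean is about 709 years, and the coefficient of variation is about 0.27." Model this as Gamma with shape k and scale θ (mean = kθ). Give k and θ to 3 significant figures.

k ≈ 13.7, θ ≈ 51.7

For Gamma(k, scale θ): mean = kθ, variance = kθ², so CV = 1/√k.
CV = 0.27, hence k = 1/CV² = 13.7.
Then θ = mean/k = 709/13.7 = 51.7.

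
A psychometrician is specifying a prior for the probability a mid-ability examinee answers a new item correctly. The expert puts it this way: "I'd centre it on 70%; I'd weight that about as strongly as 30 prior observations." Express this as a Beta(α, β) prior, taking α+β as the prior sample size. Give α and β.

Under the effective-sample-size interpretation, Beta(α, β) has prior mean α/(α+β) and prior sample size α+β.
So α+β = 30 and α/(α+β) = 0.7, giving α = 0.7·30 = 21 and β = 30 − 21 = 9.

α = 21, β = 9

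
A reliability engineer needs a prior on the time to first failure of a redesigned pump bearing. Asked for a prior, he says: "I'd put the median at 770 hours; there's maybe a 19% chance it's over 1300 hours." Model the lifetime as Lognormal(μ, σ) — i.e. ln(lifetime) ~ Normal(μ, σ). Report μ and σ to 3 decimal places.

If T ~ Lognormal(μ,σ) then ln T ~ Normal(μ,σ), so the p-quantile of ln T is μ + z_p·σ.
ln(770) = 6.646 and ln(1300) = 7.17; z_{0.5} = 0, z_{0.81} = 0.8779.
σ = (7.17 − 6.646)/(0.8779 − (0)) = 0.597.
μ = 6.646 − (0)·0.597 = 6.646.

μ ≈ 6.646, σ ≈ 0.597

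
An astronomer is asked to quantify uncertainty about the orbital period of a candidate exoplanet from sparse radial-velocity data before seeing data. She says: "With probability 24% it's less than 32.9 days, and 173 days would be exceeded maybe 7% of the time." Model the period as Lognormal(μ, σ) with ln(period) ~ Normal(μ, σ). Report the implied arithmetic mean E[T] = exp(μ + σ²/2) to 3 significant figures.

E[T] ≈ 75.2 days

If T ~ Lognormal(μ,σ) then ln T ~ Normal(μ,σ), so the p-quantile of ln T is μ + z_p·σ.
ln(32.9) = 3.493 and ln(173) = 5.153; z_{0.24} = -0.7063, z_{0.93} = 1.476.
σ = (5.153 − 3.493)/(1.476 − (-0.7063)) = 0.761.
μ = 3.493 − (-0.7063)·0.761 = 4.031.
E[T] = exp(μ + σ²/2) = exp(4.031 + 0.2893) = 75.2 days.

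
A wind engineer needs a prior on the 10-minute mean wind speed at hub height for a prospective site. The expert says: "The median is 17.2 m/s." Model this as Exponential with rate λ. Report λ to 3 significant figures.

Exponential median = ln 2 / λ, so λ = ln 2 / 17.2 = 0.0403.

λ ≈ 0.0403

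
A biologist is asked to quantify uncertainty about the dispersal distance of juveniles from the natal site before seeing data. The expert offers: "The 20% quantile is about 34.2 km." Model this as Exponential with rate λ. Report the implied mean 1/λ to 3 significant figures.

mean ≈ 153 km

P(T < 34.2) = 1 − e^(−λ·34.2) = 0.2, so λ = −ln(1−0.2)/34.2 = −ln(0.8)/34.2 = 0.00652.
Mean = 1/λ = 153 km.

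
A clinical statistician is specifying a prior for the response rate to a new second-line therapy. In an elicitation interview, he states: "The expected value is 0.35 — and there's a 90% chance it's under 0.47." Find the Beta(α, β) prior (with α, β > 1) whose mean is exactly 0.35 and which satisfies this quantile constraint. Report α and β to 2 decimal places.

α ≈ 9.32, β ≈ 17.31

With mean 0.35 fixed, write α = 0.35s, β = 0.65s where s = α+β.
Need P(θ < 0.47) = 0.9 under Beta(0.35s, 0.65s). Normal approximation: (q−m)/√(m(1−m)/s) ≈ z_{0.9} = 1.28, so s ≈ 0.35·0.65·(1.28)²/(0.47−0.35)² = 25.9.
At s = 25.9: P(θ<0.47) ≈ 0.897. Adjusting to match 0.9 gives s ≈ 26.62.
So α = 0.35·26.62 ≈ 9.32, β = 0.65·26.62 ≈ 17.31.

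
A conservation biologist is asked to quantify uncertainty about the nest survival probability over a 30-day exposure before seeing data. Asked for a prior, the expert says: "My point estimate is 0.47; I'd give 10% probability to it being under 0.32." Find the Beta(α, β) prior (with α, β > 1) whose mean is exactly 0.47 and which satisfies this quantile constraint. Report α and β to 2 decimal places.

α ≈ 8.29, β ≈ 9.35

With mean 0.47 fixed, write α = 0.47s, β = 0.53s where s = α+β.
Need P(θ < 0.32) = 0.1 under Beta(0.47s, 0.53s). Normal approximation: (q−m)/√(m(1−m)/s) ≈ z_{0.1} = -1.28, so s ≈ 0.47·0.53·(-1.28)²/(0.32−0.47)² = 18.2.
At s = 18.2: P(θ<0.32) ≈ 0.096. Adjusting to match 0.1 gives s ≈ 17.64.
So α = 0.47·17.64 ≈ 8.29, β = 0.53·17.64 ≈ 9.35.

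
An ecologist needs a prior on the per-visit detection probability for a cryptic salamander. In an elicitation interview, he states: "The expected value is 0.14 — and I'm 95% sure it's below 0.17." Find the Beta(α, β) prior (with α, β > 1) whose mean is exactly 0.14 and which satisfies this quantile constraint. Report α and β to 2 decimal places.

With mean 0.14 fixed, write α = 0.14s, β = 0.86s where s = α+β.
Need P(θ < 0.17) = 0.95 under Beta(0.14s, 0.86s). Normal approximation: (q−m)/√(m(1−m)/s) ≈ z_{0.95} = 1.64, so s ≈ 0.14·0.86·(1.64)²/(0.17−0.14)² = 361.9.
At s = 361.9: P(θ<0.17) ≈ 0.944. Adjusting to match 0.95 gives s ≈ 387.02.
So α = 0.14·387.02 ≈ 54.18, β = 0.86·387.02 ≈ 332.83.

α ≈ 54.18, β ≈ 332.83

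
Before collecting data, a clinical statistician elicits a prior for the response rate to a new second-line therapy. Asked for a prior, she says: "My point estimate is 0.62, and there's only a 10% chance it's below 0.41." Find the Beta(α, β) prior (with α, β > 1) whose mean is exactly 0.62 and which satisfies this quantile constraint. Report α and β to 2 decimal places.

With mean 0.62 fixed, write α = 0.62s, β = 0.38s where s = α+β.
Need P(θ < 0.41) = 0.1 under Beta(0.62s, 0.38s). Normal approximation: (q−m)/√(m(1−m)/s) ≈ z_{0.1} = -1.28, so s ≈ 0.62·0.38·(-1.28)²/(0.41−0.62)² = 8.8.
At s = 8.8: P(θ<0.41) ≈ 0.102. Adjusting to match 0.1 gives s ≈ 8.91.
So α = 0.62·8.91 ≈ 5.53, β = 0.38·8.91 ≈ 3.39.

α ≈ 5.53, β ≈ 3.39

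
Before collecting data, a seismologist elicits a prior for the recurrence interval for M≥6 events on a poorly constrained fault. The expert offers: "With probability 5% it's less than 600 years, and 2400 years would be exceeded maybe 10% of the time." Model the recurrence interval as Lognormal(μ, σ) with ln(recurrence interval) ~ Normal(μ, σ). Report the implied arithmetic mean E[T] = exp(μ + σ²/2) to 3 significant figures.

If T ~ Lognormal(μ,σ) then ln T ~ Normal(μ,σ), so the p-quantile of ln T is μ + z_p·σ.
ln(600) = 6.397 and ln(2400) = 7.783; z_{0.05} = -1.645, z_{0.9} = 1.282.
σ = (7.783 − 6.397)/(1.282 − (-1.645)) = 0.474.
μ = 6.397 − (-1.645)·0.474 = 7.176.
E[T] = exp(μ + σ²/2) = exp(7.176 + 0.1122) = 1460 years.

E[T] ≈ 1460 years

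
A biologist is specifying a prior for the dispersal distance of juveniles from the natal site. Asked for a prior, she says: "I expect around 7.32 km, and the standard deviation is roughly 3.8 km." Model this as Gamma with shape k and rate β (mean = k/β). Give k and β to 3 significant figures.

k ≈ 3.71, β ≈ 0.507

For Gamma(k, rate β): mean = k/β, variance = k/β², so CV = 1/√k.
CV = SD/mean = 3.8/7.32 = 0.5191, hence k = 1/CV² = 3.71.
Then β = k/mean = 3.71/7.32 = 0.507.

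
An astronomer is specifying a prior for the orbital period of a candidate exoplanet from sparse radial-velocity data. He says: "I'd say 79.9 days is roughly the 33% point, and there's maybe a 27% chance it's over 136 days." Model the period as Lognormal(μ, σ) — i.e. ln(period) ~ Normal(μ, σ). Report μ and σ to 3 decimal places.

If T ~ Lognormal(μ,σ) then ln T ~ Normal(μ,σ), so the p-quantile of ln T is μ + z_p·σ.
ln(79.9) = 4.381 and ln(136) = 4.913; z_{0.33} = -0.4399, z_{0.73} = 0.6128.
σ = (4.913 − 4.381)/(0.6128 − (-0.4399)) = 0.505.
μ = 4.381 − (-0.4399)·0.505 = 4.603.

μ ≈ 4.603, σ ≈ 0.505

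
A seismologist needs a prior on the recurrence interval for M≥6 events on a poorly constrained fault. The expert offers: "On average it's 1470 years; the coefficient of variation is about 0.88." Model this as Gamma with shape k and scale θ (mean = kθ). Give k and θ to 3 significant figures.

For Gamma(k, scale θ): mean = kθ, variance = kθ², so CV = 1/√k.
CV = 0.88, hence k = 1/CV² = 1.29.
Then θ = mean/k = 1470/1.29 = 1140.

k ≈ 1.29, θ ≈ 1140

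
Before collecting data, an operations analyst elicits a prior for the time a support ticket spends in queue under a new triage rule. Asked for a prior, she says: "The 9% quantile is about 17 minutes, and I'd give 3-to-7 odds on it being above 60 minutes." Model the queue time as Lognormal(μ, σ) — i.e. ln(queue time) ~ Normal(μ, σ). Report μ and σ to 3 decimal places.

μ ≈ 3.740, σ ≈ 0.676

If T ~ Lognormal(μ,σ) then ln T ~ Normal(μ,σ), so the p-quantile of ln T is μ + z_p·σ.
ln(17) = 2.833 and ln(60) = 4.094; z_{0.09} = -1.341, z_{0.7} = 0.5244.
σ = (4.094 − 2.833)/(0.5244 − (-1.341)) = 0.676.
μ = 2.833 − (-1.341)·0.676 = 3.740.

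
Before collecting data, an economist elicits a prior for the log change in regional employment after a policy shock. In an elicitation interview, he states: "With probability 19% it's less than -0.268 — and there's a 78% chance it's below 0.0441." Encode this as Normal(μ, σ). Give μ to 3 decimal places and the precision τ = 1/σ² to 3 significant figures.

For Normal(μ,σ), the p-quantile is μ + z_p·σ. Here z_{0.19} = -0.8779, z_{0.78} = 0.7722.
So -0.268 = μ − 0.8779σ and 0.0441 = μ + 0.7722σ.
Subtracting: σ = (0.0441 − -0.268)/(0.7722 − (-0.8779)) = 0.189.
Then μ = -0.268 − (-0.8779)·0.189 = -0.102.
Precision τ = 1/σ² = 1/0.1891² = 28.

μ = -0.102, τ = 28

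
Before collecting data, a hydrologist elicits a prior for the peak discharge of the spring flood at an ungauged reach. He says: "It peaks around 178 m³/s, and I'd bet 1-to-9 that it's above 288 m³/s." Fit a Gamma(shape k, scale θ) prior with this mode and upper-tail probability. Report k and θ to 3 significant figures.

k ≈ 9.13, θ ≈ 21.9

Gamma(k,θ) with k>1 has mode (k−1)θ, so θ = 178/(k−1).
Need P(X < 288) = 0.9 with θ tied to k this way. Start at k = 2, θ = 178: P(X<288) ≈ 0.481.
Too low — raise k to concentrate. Iterating converges to k ≈ 9.13.
Then θ = 178/(9.13−1) ≈ 21.9.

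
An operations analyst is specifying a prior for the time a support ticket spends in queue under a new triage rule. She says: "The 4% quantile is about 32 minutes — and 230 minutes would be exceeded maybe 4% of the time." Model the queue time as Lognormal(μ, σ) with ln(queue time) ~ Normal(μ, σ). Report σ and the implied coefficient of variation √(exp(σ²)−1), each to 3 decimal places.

If T ~ Lognormal(μ,σ) then ln T ~ Normal(μ,σ), so the p-quantile of ln T is μ + z_p·σ.
ln(32) = 3.466 and ln(230) = 5.438; z_{0.04} = -1.751, z_{0.96} = 1.751.
σ = (5.438 − 3.466)/(1.751 − (-1.751)) = 0.563.
μ = 3.466 − (-1.751)·0.563 = 4.452.
CV = √(exp(σ²)−1) = √(exp(0.3173)−1) = 0.611.

σ ≈ 0.563, CV ≈ 0.611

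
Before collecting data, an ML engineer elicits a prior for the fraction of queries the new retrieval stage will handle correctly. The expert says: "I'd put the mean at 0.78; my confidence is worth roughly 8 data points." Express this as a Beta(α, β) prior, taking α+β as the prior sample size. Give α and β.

α = 6.24, β = 1.76

Under the effective-sample-size interpretation, Beta(α, β) has prior mean α/(α+β) and prior sample size α+β.
So α+β = 8 and α/(α+β) = 0.78, giving α = 0.78·8 = 6.24 and β = 8 − 6.24 = 1.76.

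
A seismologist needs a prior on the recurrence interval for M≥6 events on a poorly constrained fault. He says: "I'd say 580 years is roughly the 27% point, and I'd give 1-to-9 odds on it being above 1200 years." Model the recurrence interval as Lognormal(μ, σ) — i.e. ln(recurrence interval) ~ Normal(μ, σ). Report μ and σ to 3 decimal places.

μ ≈ 6.598, σ ≈ 0.384

If T ~ Lognormal(μ,σ) then ln T ~ Normal(μ,σ), so the p-quantile of ln T is μ + z_p·σ.
ln(580) = 6.363 and ln(1200) = 7.09; z_{0.27} = -0.6128, z_{0.9} = 1.282.
σ = (7.09 − 6.363)/(1.282 − (-0.6128)) = 0.384.
μ = 6.363 − (-0.6128)·0.384 = 6.598.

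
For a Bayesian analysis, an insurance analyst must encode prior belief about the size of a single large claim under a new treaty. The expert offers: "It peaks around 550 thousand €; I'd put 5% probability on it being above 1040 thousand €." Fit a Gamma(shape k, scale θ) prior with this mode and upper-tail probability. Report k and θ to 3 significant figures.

Gamma(k,θ) with k>1 has mode (k−1)θ, so θ = 550/(k−1).
Need P(X < 1040) = 0.95 with θ tied to k this way. Start at k = 2, θ = 550: P(X<1040) ≈ 0.564.
Too low — raise k to concentrate. Iterating converges to k ≈ 7.85.
Then θ = 550/(7.85−1) ≈ 80.3.

k ≈ 7.85, θ ≈ 80.3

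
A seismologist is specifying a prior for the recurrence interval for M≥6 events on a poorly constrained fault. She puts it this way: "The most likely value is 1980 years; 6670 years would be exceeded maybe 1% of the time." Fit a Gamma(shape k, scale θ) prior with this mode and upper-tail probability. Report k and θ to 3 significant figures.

Gamma(k,θ) with k>1 has mode (k−1)θ, so θ = 1980/(k−1).
Need P(X < 6670) = 0.99 with θ tied to k this way. Start at k = 2, θ = 1980: P(X<6670) ≈ 0.850.
Too low — raise k to concentrate. Iterating converges to k ≈ 3.97.
Then θ = 1980/(3.97−1) ≈ 668.

k ≈ 3.97, θ ≈ 668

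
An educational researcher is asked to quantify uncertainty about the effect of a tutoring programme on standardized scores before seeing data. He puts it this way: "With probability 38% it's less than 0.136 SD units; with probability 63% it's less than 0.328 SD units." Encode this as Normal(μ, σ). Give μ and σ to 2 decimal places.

μ = 0.23, σ = 0.30

The p-quantile of Normal(μ,σ) is μ + z_p·σ, with z_{0.38} = -0.3055 and z_{0.63} = 0.3319.
Eliminate σ: μ = (z₂·x₁ − z₁·x₂)/(z₂ − z₁) = (0.3319·0.136 − (-0.3055)·0.328)/0.6373 = 0.23.
Then σ = (x₂ − x₁)/(z₂ − z₁) = (0.328 − 0.136)/0.6373 = 0.30.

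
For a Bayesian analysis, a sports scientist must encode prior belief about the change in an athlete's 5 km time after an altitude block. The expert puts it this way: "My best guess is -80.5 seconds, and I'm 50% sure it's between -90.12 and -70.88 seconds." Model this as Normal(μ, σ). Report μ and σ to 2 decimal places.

A symmetric 50% interval runs μ ± z·σ with z = 0.6745.
Half-width = 9.62, so σ = 9.62/0.6745 = 14.26.
μ is the stated best guess, -80.50.

μ = -80.50, σ = 14.26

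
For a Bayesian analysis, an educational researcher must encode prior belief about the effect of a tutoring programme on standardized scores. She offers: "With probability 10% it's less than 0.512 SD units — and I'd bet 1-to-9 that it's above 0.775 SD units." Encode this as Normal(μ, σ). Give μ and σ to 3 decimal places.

μ = 0.643, σ = 0.103

For Normal(μ,σ), the p-quantile is μ + z_p·σ. Here z_{0.1} = -1.282, z_{0.9} = 1.282.
So 0.512 = μ − 1.282σ and 0.775 = μ + 1.282σ.
Subtracting: σ = (0.775 − 0.512)/(1.282 − (-1.282)) = 0.103.
Then μ = 0.512 − (-1.282)·0.103 = 0.643.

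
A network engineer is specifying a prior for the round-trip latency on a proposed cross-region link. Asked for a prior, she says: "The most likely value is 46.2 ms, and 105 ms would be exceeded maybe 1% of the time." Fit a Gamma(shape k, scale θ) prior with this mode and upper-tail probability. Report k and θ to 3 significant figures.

Gamma(k,θ) with k>1 has mode (k−1)θ, so θ = 46.2/(k−1).
Need P(X < 105) = 0.99 with θ tied to k this way. Start at k = 2, θ = 46.2: P(X<105) ≈ 0.663.
Too low — raise k to concentrate. Iterating converges to k ≈ 8.11.
Then θ = 46.2/(8.11−1) ≈ 6.5.

k ≈ 8.11, θ ≈ 6.5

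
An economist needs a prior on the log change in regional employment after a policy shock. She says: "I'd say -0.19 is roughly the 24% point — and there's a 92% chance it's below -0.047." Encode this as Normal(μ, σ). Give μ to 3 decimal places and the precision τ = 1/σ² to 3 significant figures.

μ = -0.142, τ = 218

The p-quantile of Normal(μ,σ) is μ + z_p·σ, with z_{0.24} = -0.7063 and z_{0.92} = 1.405.
Eliminate σ: μ = (z₂·x₁ − z₁·x₂)/(z₂ − z₁) = (1.405·-0.19 − (-0.7063)·-0.047)/2.111 = -0.142.
Then σ = (x₂ − x₁)/(z₂ − z₁) = (-0.047 − -0.19)/2.111 = 0.068.
Precision τ = 1/σ² = 1/0.06773² = 218.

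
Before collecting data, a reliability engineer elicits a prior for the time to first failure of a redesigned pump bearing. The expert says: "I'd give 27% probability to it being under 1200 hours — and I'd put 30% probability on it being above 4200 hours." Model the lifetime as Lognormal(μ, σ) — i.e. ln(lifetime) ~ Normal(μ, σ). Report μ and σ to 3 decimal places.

If T ~ Lognormal(μ,σ) then ln T ~ Normal(μ,σ), so the p-quantile of ln T is μ + z_p·σ.
ln(1200) = 7.09 and ln(4200) = 8.343; z_{0.27} = -0.6128, z_{0.7} = 0.5244.
σ = (8.343 − 7.09)/(0.5244 − (-0.6128)) = 1.102.
μ = 7.09 − (-0.6128)·1.102 = 7.765.

μ ≈ 7.765, σ ≈ 1.102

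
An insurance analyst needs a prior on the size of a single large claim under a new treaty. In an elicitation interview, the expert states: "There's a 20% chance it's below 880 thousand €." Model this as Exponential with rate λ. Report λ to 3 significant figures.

P(T < 880.0) = 1 − e^(−λ·880.0) = 0.2, so λ = −ln(1−0.2)/880.0 = −ln(0.8)/880.0 = 0.000254.

λ ≈ 0.000254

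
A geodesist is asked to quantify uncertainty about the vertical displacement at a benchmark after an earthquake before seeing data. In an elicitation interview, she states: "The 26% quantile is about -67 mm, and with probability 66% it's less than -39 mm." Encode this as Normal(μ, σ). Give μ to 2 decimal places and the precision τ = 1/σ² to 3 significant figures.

μ = -49.94, τ = 0.00142

For Normal(μ,σ), the p-quantile is μ + z_p·σ. Here z_{0.26} = -0.6433, z_{0.66} = 0.4125.
So -67 = μ − 0.6433σ and -39 = μ + 0.4125σ.
Subtracting: σ = (-39 − -67)/(0.4125 − (-0.6433)) = 26.52.
Then μ = -67 − (-0.6433)·26.52 = -49.94.
Precision τ = 1/σ² = 1/26.52² = 0.00142.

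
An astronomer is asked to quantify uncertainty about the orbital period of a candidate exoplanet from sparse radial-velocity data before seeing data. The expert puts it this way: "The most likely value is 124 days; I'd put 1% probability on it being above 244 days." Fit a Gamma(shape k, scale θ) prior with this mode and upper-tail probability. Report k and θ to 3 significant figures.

Gamma(k,θ) with k>1 has mode (k−1)θ, so θ = 124/(k−1).
Need P(X < 244) = 0.99 with θ tied to k this way. Start at k = 2, θ = 124: P(X<244) ≈ 0.585.
Too low — raise k to concentrate. Iterating converges to k ≈ 11.8.
Then θ = 124/(11.8−1) ≈ 11.5.

k ≈ 11.8, θ ≈ 11.5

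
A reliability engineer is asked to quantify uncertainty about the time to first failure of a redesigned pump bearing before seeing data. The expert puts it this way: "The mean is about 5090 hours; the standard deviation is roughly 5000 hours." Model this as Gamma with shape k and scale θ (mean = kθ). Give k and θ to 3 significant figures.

k ≈ 1.04, θ ≈ 4910

For Gamma(k, scale θ): mean = kθ, variance = kθ², so CV = 1/√k.
CV = SD/mean = 5000/5090 = 0.9823, hence k = 1/CV² = 1.04.
Then θ = mean/k = 5090/1.04 = 4910.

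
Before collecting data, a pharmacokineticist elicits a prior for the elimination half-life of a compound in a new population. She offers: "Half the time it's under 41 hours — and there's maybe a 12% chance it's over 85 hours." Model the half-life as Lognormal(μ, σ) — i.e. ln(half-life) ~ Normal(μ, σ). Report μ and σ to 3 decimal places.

If T ~ Lognormal(μ,σ) then ln T ~ Normal(μ,σ), so the p-quantile of ln T is μ + z_p·σ.
ln(41) = 3.714 and ln(85) = 4.443; z_{0.5} = 0, z_{0.88} = 1.175.
σ = (4.443 − 3.714)/(1.175 − (0)) = 0.620.
μ = 3.714 − (0)·0.620 = 3.714.

μ ≈ 3.714, σ ≈ 0.620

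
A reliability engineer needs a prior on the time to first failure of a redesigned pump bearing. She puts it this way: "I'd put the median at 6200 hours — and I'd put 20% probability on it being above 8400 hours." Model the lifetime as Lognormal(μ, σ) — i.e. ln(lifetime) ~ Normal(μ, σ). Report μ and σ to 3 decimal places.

If T ~ Lognormal(μ,σ) then ln T ~ Normal(μ,σ), so the p-quantile of ln T is μ + z_p·σ.
ln(6200) = 8.732 and ln(8400) = 9.036; z_{0.5} = 0, z_{0.8} = 0.8416.
σ = (9.036 − 8.732)/(0.8416 − (0)) = 0.361.
μ = 8.732 − (0)·0.361 = 8.732.

μ ≈ 8.732, σ ≈ 0.361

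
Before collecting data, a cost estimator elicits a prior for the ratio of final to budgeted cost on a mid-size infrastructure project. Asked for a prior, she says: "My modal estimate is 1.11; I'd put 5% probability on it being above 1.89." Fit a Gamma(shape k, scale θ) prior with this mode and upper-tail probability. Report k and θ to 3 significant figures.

k ≈ 10.9, θ ≈ 0.113

Gamma(k,θ) with k>1 has mode (k−1)θ, so θ = 1.11/(k−1).
Need P(X < 1.89) = 0.95 with θ tied to k this way. Start at k = 2, θ = 1.11: P(X<1.89) ≈ 0.508.
Too low — raise k to concentrate. Iterating converges to k ≈ 10.9.
Then θ = 1.11/(10.9−1) ≈ 0.113.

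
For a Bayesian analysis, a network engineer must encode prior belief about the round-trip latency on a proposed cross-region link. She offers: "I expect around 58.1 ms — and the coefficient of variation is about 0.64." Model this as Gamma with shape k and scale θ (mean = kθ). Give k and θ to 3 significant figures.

For Gamma(k, scale θ): mean = kθ, variance = kθ², so CV = 1/√k.
CV = 0.64, hence k = 1/CV² = 2.44.
Then θ = mean/k = 58.1/2.44 = 23.8.

k ≈ 2.44, θ ≈ 23.8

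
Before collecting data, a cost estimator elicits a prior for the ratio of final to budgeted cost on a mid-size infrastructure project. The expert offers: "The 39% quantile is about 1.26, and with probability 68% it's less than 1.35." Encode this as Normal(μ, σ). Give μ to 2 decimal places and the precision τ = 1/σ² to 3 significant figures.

For Normal(μ,σ), the p-quantile is μ + z_p·σ. Here z_{0.39} = -0.2793, z_{0.68} = 0.4677.
So 1.26 = μ − 0.2793σ and 1.35 = μ + 0.4677σ.
Subtracting: σ = (1.35 − 1.26)/(0.4677 − (-0.2793)) = 0.12.
Then μ = 1.26 − (-0.2793)·0.12 = 1.29.
Precision τ = 1/σ² = 1/0.1205² = 68.9.

μ = 1.29, τ = 68.9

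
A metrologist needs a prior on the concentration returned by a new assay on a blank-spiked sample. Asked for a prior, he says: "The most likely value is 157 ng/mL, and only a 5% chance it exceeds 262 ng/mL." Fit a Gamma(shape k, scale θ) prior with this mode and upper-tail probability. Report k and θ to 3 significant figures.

Gamma(k,θ) with k>1 has mode (k−1)θ, so θ = 157/(k−1).
Need P(X < 262) = 0.95 with θ tied to k this way. Start at k = 2, θ = 157: P(X<262) ≈ 0.497.
Too low — raise k to concentrate. Iterating converges to k ≈ 11.7.
Then θ = 157/(11.7−1) ≈ 14.7.

k ≈ 11.7, θ ≈ 14.7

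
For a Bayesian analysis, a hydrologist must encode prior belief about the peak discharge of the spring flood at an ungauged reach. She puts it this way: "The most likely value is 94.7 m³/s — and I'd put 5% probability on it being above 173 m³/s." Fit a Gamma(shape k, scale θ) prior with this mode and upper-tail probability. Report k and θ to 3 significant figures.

Gamma(k,θ) with k>1 has mode (k−1)θ, so θ = 94.7/(k−1).
Need P(X < 173) = 0.95 with θ tied to k this way. Start at k = 2, θ = 94.7: P(X<173) ≈ 0.545.
Too low — raise k to concentrate. Iterating converges to k ≈ 8.67.
Then θ = 94.7/(8.67−1) ≈ 12.3.

k ≈ 8.67, θ ≈ 12.3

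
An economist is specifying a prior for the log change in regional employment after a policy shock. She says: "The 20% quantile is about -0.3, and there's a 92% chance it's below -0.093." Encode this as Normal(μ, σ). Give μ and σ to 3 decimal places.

μ = -0.222, σ = 0.092

For Normal(μ,σ), the p-quantile is μ + z_p·σ. Here z_{0.2} = -0.8416, z_{0.92} = 1.405.
So -0.3 = μ − 0.8416σ and -0.093 = μ + 1.405σ.
Subtracting: σ = (-0.093 − -0.3)/(1.405 − (-0.8416)) = 0.092.
Then μ = -0.3 − (-0.8416)·0.092 = -0.222.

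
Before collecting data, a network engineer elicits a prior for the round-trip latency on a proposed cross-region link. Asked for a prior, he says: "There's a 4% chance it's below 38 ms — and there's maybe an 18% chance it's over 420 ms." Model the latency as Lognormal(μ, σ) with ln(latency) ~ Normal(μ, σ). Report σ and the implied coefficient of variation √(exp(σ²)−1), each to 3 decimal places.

σ ≈ 0.901, CV ≈ 1.119

If T ~ Lognormal(μ,σ) then ln T ~ Normal(μ,σ), so the p-quantile of ln T is μ + z_p·σ.
ln(38) = 3.638 and ln(420) = 6.04; z_{0.04} = -1.751, z_{0.82} = 0.9154.
σ = (6.04 − 3.638)/(0.9154 − (-1.751)) = 0.901.
μ = 3.638 − (-1.751)·0.901 = 5.215.
CV = √(exp(σ²)−1) = √(exp(0.8122)−1) = 1.119.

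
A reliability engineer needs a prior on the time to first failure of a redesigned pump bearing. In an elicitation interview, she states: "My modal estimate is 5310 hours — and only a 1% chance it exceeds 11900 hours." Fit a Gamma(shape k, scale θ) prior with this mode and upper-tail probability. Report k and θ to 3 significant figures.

k ≈ 8.38, θ ≈ 720

Gamma(k,θ) with k>1 has mode (k−1)θ, so θ = 5310/(k−1).
Need P(X < 11900) = 0.99 with θ tied to k this way. Start at k = 2, θ = 5310: P(X<11900) ≈ 0.655.
Too low — raise k to concentrate. Iterating converges to k ≈ 8.38.
Then θ = 5310/(8.38−1) ≈ 720.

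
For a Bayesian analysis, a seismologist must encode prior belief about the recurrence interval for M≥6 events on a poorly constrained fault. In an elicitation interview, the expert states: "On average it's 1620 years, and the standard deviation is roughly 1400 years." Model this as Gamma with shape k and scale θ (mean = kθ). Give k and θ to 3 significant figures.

For Gamma(k, scale θ): mean = kθ, variance = kθ², so CV = 1/√k.
CV = SD/mean = 1400/1620 = 0.8642, hence k = 1/CV² = 1.34.
Then θ = mean/k = 1620/1.34 = 1210.

k ≈ 1.34, θ ≈ 1210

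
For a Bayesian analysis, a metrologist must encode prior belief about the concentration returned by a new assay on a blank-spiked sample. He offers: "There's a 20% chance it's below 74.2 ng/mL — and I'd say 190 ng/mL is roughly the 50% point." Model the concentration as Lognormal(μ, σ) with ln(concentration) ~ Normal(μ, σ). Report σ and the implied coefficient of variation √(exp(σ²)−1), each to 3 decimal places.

σ ≈ 1.117, CV ≈ 1.576

If T ~ Lognormal(μ,σ) then ln T ~ Normal(μ,σ), so the p-quantile of ln T is μ + z_p·σ.
ln(74.2) = 4.307 and ln(190) = 5.247; z_{0.2} = -0.8416, z_{0.5} = 0.
σ = (5.247 − 4.307)/(0 − (-0.8416)) = 1.117.
μ = 4.307 − (-0.8416)·1.117 = 5.247.
CV = √(exp(σ²)−1) = √(exp(1.2481)−1) = 1.576.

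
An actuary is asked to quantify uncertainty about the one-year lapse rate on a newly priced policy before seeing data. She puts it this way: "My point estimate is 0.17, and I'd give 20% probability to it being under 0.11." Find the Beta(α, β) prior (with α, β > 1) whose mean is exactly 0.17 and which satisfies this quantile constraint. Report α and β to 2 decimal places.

α ≈ 4.90, β ≈ 23.91

With mean 0.17 fixed, write α = 0.17s, β = 0.83s where s = α+β.
Need P(θ < 0.11) = 0.2 under Beta(0.17s, 0.83s). Normal approximation: (q−m)/√(m(1−m)/s) ≈ z_{0.2} = -0.842, so s ≈ 0.17·0.83·(-0.842)²/(0.11−0.17)² = 27.8.
At s = 27.8: P(θ<0.11) ≈ 0.206. Adjusting to match 0.2 gives s ≈ 28.80.
So α = 0.17·28.80 ≈ 4.90, β = 0.83·28.80 ≈ 23.91.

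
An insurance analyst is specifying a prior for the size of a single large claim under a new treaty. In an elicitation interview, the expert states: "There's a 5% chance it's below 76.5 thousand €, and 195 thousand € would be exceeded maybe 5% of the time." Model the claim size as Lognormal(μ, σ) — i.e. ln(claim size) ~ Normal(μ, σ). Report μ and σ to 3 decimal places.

If T ~ Lognormal(μ,σ) then ln T ~ Normal(μ,σ), so the p-quantile of ln T is μ + z_p·σ.
ln(76.5) = 4.337 and ln(195) = 5.273; z_{0.05} = -1.645, z_{0.95} = 1.645.
σ = (5.273 − 4.337)/(1.645 − (-1.645)) = 0.284.
μ = 4.337 − (-1.645)·0.284 = 4.805.

μ ≈ 4.805, σ ≈ 0.284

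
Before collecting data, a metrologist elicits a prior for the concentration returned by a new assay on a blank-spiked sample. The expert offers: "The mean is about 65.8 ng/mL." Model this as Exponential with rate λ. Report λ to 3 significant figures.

Exponential mean = 1/λ, so λ = 1/65.8 = 0.0152.

λ ≈ 0.0152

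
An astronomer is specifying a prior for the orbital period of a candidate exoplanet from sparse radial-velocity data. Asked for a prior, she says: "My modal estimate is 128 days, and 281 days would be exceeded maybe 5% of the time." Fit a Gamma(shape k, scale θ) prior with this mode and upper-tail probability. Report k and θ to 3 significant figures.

Gamma(k,θ) with k>1 has mode (k−1)θ, so θ = 128/(k−1).
Need P(X < 281) = 0.95 with θ tied to k this way. Start at k = 2, θ = 128: P(X<281) ≈ 0.644.
Too low — raise k to concentrate. Iterating converges to k ≈ 5.45.
Then θ = 128/(5.45−1) ≈ 28.8.

k ≈ 5.45, θ ≈ 28.8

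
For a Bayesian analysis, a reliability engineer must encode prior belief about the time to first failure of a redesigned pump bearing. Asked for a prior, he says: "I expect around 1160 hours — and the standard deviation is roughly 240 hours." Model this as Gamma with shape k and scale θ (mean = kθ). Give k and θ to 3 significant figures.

For Gamma(k, scale θ): mean = kθ, variance = kθ², so CV = 1/√k.
CV = SD/mean = 240/1160 = 0.2069, hence k = 1/CV² = 23.4.
Then θ = mean/k = 1160/23.4 = 49.7.

k ≈ 23.4, θ ≈ 49.7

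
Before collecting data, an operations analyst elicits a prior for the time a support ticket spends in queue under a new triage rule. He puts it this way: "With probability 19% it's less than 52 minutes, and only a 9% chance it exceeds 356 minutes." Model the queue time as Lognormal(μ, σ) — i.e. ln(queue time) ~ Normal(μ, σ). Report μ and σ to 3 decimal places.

μ ≈ 4.712, σ ≈ 0.867

If T ~ Lognormal(μ,σ) then ln T ~ Normal(μ,σ), so the p-quantile of ln T is μ + z_p·σ.
ln(52) = 3.951 and ln(356) = 5.875; z_{0.19} = -0.8779, z_{0.91} = 1.341.
σ = (5.875 − 3.951)/(1.341 − (-0.8779)) = 0.867.
μ = 3.951 − (-0.8779)·0.867 = 4.712.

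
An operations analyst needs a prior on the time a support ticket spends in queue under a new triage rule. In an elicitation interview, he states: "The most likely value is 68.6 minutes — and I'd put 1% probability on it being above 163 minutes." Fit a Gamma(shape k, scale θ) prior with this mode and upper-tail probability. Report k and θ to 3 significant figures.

k ≈ 7.34, θ ≈ 10.8

Gamma(k,θ) with k>1 has mode (k−1)θ, so θ = 68.6/(k−1).
Need P(X < 163) = 0.99 with θ tied to k this way. Start at k = 2, θ = 68.6: P(X<163) ≈ 0.686.
Too low — raise k to concentrate. Iterating converges to k ≈ 7.34.
Then θ = 68.6/(7.34−1) ≈ 10.8.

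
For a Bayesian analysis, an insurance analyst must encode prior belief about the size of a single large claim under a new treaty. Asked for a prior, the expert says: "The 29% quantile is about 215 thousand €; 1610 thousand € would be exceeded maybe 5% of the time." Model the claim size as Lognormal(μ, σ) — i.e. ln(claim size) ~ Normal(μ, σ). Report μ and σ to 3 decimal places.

If T ~ Lognormal(μ,σ) then ln T ~ Normal(μ,σ), so the p-quantile of ln T is μ + z_p·σ.
ln(215) = 5.371 and ln(1610) = 7.384; z_{0.29} = -0.5534, z_{0.95} = 1.645.
σ = (7.384 − 5.371)/(1.645 − (-0.5534)) = 0.916.
μ = 5.371 − (-0.5534)·0.916 = 5.877.

μ ≈ 5.877, σ ≈ 0.916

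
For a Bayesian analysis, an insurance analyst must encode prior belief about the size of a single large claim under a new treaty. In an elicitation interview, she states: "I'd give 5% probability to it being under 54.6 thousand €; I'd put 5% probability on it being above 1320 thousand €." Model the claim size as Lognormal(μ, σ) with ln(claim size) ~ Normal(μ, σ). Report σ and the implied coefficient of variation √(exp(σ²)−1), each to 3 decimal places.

σ ≈ 0.968, CV ≈ 1.246

If T ~ Lognormal(μ,σ) then ln T ~ Normal(μ,σ), so the p-quantile of ln T is μ + z_p·σ.
ln(54.6) = 4 and ln(1320) = 7.185; z_{0.05} = -1.645, z_{0.95} = 1.645.
σ = (7.185 − 4)/(1.645 − (-1.645)) = 0.968.
μ = 4 − (-1.645)·0.968 = 5.593.
CV = √(exp(σ²)−1) = √(exp(0.9376)−1) = 1.246.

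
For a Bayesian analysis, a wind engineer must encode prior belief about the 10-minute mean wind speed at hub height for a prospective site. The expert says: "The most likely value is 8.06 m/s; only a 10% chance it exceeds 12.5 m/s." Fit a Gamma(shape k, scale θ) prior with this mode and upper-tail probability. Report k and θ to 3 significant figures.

k ≈ 10.7, θ ≈ 0.83

Gamma(k,θ) with k>1 has mode (k−1)θ, so θ = 8.06/(k−1).
Need P(X < 12.5) = 0.9 with θ tied to k this way. Start at k = 2, θ = 8.06: P(X<12.5) ≈ 0.459.
Too low — raise k to concentrate. Iterating converges to k ≈ 10.7.
Then θ = 8.06/(10.7−1) ≈ 0.83.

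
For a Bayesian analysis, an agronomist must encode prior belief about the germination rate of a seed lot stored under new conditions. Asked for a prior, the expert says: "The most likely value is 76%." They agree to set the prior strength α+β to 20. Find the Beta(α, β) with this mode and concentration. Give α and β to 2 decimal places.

For α,β > 1 the Beta mode is (α−1)/(α+β−2). With α+β = 20, the mode is (α−1)/18.
Set (α−1)/18 = 0.76 → α = 1 + 0.76·18 = 14.68.
β = 20 − α = 5.32.

α = 14.68, β = 5.32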